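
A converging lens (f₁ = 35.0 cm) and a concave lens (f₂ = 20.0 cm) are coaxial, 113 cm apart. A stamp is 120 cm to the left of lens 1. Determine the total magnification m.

m = -0.0985

Lens 1: 1/d_i1 = 1/(35.0) − 1/(120) = 0.02024, so d_i1 = 49.41 cm; m₁ = −d_i1/d_o1 = -0.4117.
d_o2 = 113 − (49.41) = 63.59 cm.
f₂ = −20.0 cm (diverging).
Lens 2: 1/d_i2 = 1/(-20.0) − 1/(63.59) = -0.06573, so d_i2 = -15.21 cm; m₂ = −d_i2/d_o2 = +0.2393.
m = m₁·m₂ = (-0.4117)(+0.2393) = -0.0985.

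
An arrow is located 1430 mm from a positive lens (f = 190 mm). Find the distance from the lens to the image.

219 mm

Thin-lens equation: 1/q = 1/f − 1/p = 1/(190.0) − 1/(1430) = 0.005263 − 0.0006993 = 0.004564, so q = 219 mm.
The image is real, inverted and reduced, on the far side of the lens.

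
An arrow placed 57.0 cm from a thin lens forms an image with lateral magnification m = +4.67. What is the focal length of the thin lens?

f = 72.5 cm (converging)

m = −d_i/d_o ⇒ d_i = −m·d_o = −(+4.67)·(57.0) = -266.2 cm.
1/f = 1/d_o + 1/d_i = 1/(57.0) + 1/(-266.2) = 0.01379, so f = 72.5 cm.
Since f is positive, the thin lens is converging.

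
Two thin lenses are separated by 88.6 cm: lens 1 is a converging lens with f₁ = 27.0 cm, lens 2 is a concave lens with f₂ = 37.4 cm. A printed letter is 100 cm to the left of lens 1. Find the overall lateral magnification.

Lens 1: 1/d_i1 = 1/(27.0) − 1/(100) = 0.02704, so d_i1 = 36.99 cm; m₁ = −d_i1/d_o1 = -0.3699.
d_o2 = 88.6 − (36.99) = 51.61 cm.
f₂ = −37.4 cm (diverging).
Lens 2: 1/d_i2 = 1/(-37.4) − 1/(51.61) = -0.04611, so d_i2 = -21.69 cm; m₂ = −d_i2/d_o2 = +0.4202.
m = m₁·m₂ = (-0.3699)(+0.4202) = -0.155.

m = -0.155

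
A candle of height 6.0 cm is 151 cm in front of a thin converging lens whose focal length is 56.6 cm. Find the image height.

3.60 cm

1/d_i = 1/f − 1/d_o = 1/(56.60) − 1/(151) = 0.01105, so d_i = 90.54 cm.
m = −d_i/d_o = -0.5996.
|h_i| = |m|·h_o = 0.5996 × 6.0 = 3.60 cm. The image is real, inverted and reduced, on the far side of the lens.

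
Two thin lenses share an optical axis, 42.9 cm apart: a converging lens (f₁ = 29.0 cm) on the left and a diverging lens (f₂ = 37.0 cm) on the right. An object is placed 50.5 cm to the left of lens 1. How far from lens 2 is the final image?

Lens 1: 1/d_i1 = 1/f₁ − 1/d_o1 = 1/(29.0) − 1/(50.5) = 0.01468, so d_i1 = 68.12 cm.
The intermediate image is 68.12 cm to the right of lens 1, which lies 25.22 cm to the right of lens 2 — a virtual object — so d_o2 = −25.22 cm.
Lens 2 is diverging, so f₂ = −37.0 cm.
Lens 2: 1/d_i2 = 1/f₂ − 1/d_o2 = 1/(-37.0) − 1/(-25.22) = 0.01262, so d_i2 = 79.2 cm.
The final image is real, 79.2 cm to the right of lens 2 (overall magnification ≈ -4.2).

79.2 cm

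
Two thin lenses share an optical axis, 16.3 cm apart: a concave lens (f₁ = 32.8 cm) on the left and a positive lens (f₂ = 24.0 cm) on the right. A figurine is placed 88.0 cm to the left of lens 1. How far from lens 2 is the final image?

59.6 cm

Lens 1 is diverging, so f₁ = −32.8 cm.
Lens 1: 1/d_i1 = 1/f₁ − 1/d_o1 = 1/(-32.8) − 1/(88.0) = -0.04185, so d_i1 = -23.89 cm.
The intermediate image is 23.89 cm to the left of lens 1 (virtual), which is 16.3 − (-23.89) = 40.19 cm to the left of lens 2, so d_o2 = +40.19 cm.
Lens 2: 1/d_i2 = 1/f₂ − 1/d_o2 = 1/(24.0) − 1/(40.19) = 0.01678, so d_i2 = 59.6 cm.
The final image is real, 59.6 cm to the right of lens 2 (overall magnification ≈ -0.40).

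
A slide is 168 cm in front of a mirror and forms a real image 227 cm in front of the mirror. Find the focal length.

f = 96.5 cm (concave)

Real image ⇒ d_i = +227 cm.
1/f = 1/d_o + 1/d_i = 1/(168) + 1/(227) = 0.01036, so f = 96.5 cm.
Since f is positive, the mirror is concave.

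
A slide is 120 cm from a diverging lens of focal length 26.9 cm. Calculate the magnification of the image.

For a diverging lens, f = -26.9 cm.
1/d_i = 1/f − 1/d_o = 1/(-26.90) − 1/(120) = -0.04551, so d_i = -21.97 cm.
m = −d_i/d_o = −(-21.97)/(120) = +0.183.
The image is virtual, upright and reduced, on the same side as the object.

m = +0.183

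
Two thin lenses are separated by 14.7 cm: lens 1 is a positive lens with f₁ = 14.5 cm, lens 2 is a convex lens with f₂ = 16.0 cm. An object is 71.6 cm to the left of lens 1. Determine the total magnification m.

Lens 1: 1/d_i1 = 1/(14.5) − 1/(71.6) = 0.05500, so d_i1 = 18.18 cm; m₁ = −d_i1/d_o1 = -0.2539.
d_o2 = 14.7 − (18.18) = -3.480 cm (virtual object).
Lens 2: 1/d_i2 = 1/(16.0) − 1/(-3.480) = 0.3499, so d_i2 = 2.858 cm; m₂ = −d_i2/d_o2 = +0.8214.
m = m₁·m₂ = (-0.2539)(+0.8214) = -0.209.

m = -0.209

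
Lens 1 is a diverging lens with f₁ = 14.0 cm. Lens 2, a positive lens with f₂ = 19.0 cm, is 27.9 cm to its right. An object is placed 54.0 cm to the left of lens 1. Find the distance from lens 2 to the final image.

Lens 1 is diverging, so f₁ = −14.0 cm.
Lens 1: 1/d_i1 = 1/f₁ − 1/d_o1 = 1/(-14.0) − 1/(54.0) = -0.08995, so d_i1 = -11.12 cm.
The intermediate image is 11.12 cm to the left of lens 1 (virtual), which is 27.9 − (-11.12) = 39.02 cm to the left of lens 2, so d_o2 = +39.02 cm.
Lens 2: 1/d_i2 = 1/f₂ − 1/d_o2 = 1/(19.0) − 1/(39.02) = 0.02700, so d_i2 = 37.0 cm.
The final image is real, 37.0 cm to the right of lens 2 (overall magnification ≈ -0.20).

37.0 cm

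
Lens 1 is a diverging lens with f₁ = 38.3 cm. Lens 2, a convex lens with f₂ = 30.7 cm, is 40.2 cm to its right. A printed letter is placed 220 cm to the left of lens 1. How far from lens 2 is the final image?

Lens 1 is diverging, so f₁ = −38.3 cm.
Lens 1: 1/d_i1 = 1/f₁ − 1/d_o1 = 1/(-38.3) − 1/(220) = -0.03066, so d_i1 = -32.62 cm.
The intermediate image is 32.62 cm to the left of lens 1 (virtual), which is 40.2 − (-32.62) = 72.82 cm to the left of lens 2, so d_o2 = +72.82 cm.
Lens 2: 1/d_i2 = 1/f₂ − 1/d_o2 = 1/(30.7) − 1/(72.82) = 0.01884, so d_i2 = 53.1 cm.
The final image is real, 53.1 cm to the right of lens 2 (overall magnification ≈ -0.11).

53.1 cm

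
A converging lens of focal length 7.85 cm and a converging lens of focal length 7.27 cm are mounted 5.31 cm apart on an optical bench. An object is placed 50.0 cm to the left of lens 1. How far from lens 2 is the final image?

2.58 cm

Lens 1: 1/d_i1 = 1/f₁ − 1/d_o1 = 1/(7.85) − 1/(50.0) = 0.1074, so d_i1 = 9.312 cm.
The intermediate image is 9.312 cm to the right of lens 1, which lies 4.002 cm to the right of lens 2 — a virtual object — so d_o2 = −4.002 cm.
Lens 2: 1/d_i2 = 1/f₂ − 1/d_o2 = 1/(7.27) − 1/(-4.002) = 0.3874, so d_i2 = 2.58 cm.
The final image is real, 2.58 cm to the right of lens 2 (overall magnification ≈ -0.12).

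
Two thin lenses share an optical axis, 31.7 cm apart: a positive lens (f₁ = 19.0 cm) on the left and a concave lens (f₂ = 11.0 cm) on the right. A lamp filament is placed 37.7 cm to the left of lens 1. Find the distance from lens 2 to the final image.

Lens 1: 1/d_i1 = 1/f₁ − 1/d_o1 = 1/(19.0) − 1/(37.7) = 0.02611, so d_i1 = 38.30 cm.
The intermediate image is 38.30 cm to the right of lens 1, which lies 6.600 cm to the right of lens 2 — a virtual object — so d_o2 = −6.600 cm.
Lens 2 is diverging, so f₂ = −11.0 cm.
Lens 2: 1/d_i2 = 1/f₂ − 1/d_o2 = 1/(-11.0) − 1/(-6.600) = 0.06061, so d_i2 = 16.5 cm.
The final image is real, 16.5 cm to the right of lens 2 (overall magnification ≈ -2.5).

16.5 cm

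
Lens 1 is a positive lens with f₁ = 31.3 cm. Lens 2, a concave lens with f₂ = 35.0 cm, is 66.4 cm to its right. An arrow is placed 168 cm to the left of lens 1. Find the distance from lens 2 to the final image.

15.5 cm

Lens 1: 1/d_i1 = 1/f₁ − 1/d_o1 = 1/(31.3) − 1/(168) = 0.02600, so d_i1 = 38.47 cm.
The intermediate image is 38.47 cm to the right of lens 1, which is 66.4 − (38.47) = 27.93 cm to the left of lens 2, so d_o2 = +27.93 cm.
Lens 2 is diverging, so f₂ = −35.0 cm.
Lens 2: 1/d_i2 = 1/f₂ − 1/d_o2 = 1/(-35.0) − 1/(27.93) = -0.06438, so d_i2 = -15.5 cm.
The final image is virtual, 15.5 cm to the left of lens 2 (overall magnification ≈ -0.13).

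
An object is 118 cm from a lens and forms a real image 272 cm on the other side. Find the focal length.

f = 82.3 cm (converging)

Real image ⇒ d_i = +272 cm.
1/f = 1/d_o + 1/d_i = 1/(118) + 1/(272) = 0.01215, so f = 82.3 cm.
Since f is positive, the lens is converging.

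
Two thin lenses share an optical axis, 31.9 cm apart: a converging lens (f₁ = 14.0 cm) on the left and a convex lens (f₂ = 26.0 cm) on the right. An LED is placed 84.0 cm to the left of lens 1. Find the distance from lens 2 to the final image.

Lens 1: 1/d_i1 = 1/f₁ − 1/d_o1 = 1/(14.0) − 1/(84.0) = 0.05952, so d_i1 = 16.80 cm.
The intermediate image is 16.80 cm to the right of lens 1, which is 31.9 − (16.80) = 15.10 cm to the left of lens 2, so d_o2 = +15.10 cm.
Lens 2: 1/d_i2 = 1/f₂ − 1/d_o2 = 1/(26.0) − 1/(15.10) = -0.02776, so d_i2 = -36.0 cm.
The final image is virtual, 36.0 cm to the left of lens 2 (overall magnification ≈ -0.48).

36.0 cm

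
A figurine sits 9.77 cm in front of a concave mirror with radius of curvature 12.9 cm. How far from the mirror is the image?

f = R/2 = 12.9/2 = 6.450 cm.
Mirror equation: 1/d_i = 1/f − 1/d_o = 1/(6.450) − 1/(9.77) = 0.1550 − 0.1024 = 0.05268, so d_i = 19.0 cm.
The image is real, inverted and enlarged, in front of the mirror.

19.0 cm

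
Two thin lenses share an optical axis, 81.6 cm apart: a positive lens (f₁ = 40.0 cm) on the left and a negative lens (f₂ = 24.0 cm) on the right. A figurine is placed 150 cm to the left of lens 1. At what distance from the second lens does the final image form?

12.7 cm

Lens 1: 1/d_i1 = 1/f₁ − 1/d_o1 = 1/(40.0) − 1/(150) = 0.01833, so d_i1 = 54.55 cm.
The intermediate image is 54.55 cm to the right of lens 1, which is 81.6 − (54.55) = 27.05 cm to the left of lens 2, so d_o2 = +27.05 cm.
Lens 2 is diverging, so f₂ = −24.0 cm.
Lens 2: 1/d_i2 = 1/f₂ − 1/d_o2 = 1/(-24.0) − 1/(27.05) = -0.07864, so d_i2 = -12.7 cm.
The final image is virtual, 12.7 cm to the left of lens 2 (overall magnification ≈ -0.17).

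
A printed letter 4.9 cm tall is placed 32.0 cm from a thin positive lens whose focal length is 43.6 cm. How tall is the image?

1/d_i = 1/f − 1/d_o = 1/(43.60) − 1/(32.0) = -0.008314, so d_i = -120.3 cm.
m = −d_i/d_o = +3.759.
|h_i| = |m|·h_o = 3.759 × 4.9 = 18.4 cm. The image is virtual, upright and enlarged, on the same side as the object.

18.4 cm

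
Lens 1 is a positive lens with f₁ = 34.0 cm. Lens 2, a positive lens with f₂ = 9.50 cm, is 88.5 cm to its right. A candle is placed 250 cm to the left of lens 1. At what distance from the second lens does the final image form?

11.8 cm

Lens 1: 1/d_i1 = 1/f₁ − 1/d_o1 = 1/(34.0) − 1/(250) = 0.02541, so d_i1 = 39.35 cm.
The intermediate image is 39.35 cm to the right of lens 1, which is 88.5 − (39.35) = 49.15 cm to the left of lens 2, so d_o2 = +49.15 cm.
Lens 2: 1/d_i2 = 1/f₂ − 1/d_o2 = 1/(9.50) − 1/(49.15) = 0.08492, so d_i2 = 11.8 cm.
The final image is real, 11.8 cm to the right of lens 2 (overall magnification ≈ 0.038).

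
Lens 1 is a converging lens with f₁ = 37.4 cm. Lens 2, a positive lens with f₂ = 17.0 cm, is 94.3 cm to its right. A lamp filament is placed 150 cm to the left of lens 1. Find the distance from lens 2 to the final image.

27.5 cm

Lens 1: 1/d_i1 = 1/f₁ − 1/d_o1 = 1/(37.4) − 1/(150) = 0.02007, so d_i1 = 49.82 cm.
The intermediate image is 49.82 cm to the right of lens 1, which is 94.3 − (49.82) = 44.48 cm to the left of lens 2, so d_o2 = +44.48 cm.
Lens 2: 1/d_i2 = 1/f₂ − 1/d_o2 = 1/(17.0) − 1/(44.48) = 0.03634, so d_i2 = 27.5 cm.
The final image is real, 27.5 cm to the right of lens 2 (overall magnification ≈ 0.21).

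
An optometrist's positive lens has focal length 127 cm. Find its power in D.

P = +0.787 D

f = 127 cm = 1.27 m.
P = 1/f = 1/(1.27 m) = +0.787 D.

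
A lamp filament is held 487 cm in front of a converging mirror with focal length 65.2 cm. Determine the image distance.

Mirror equation: 1/v = 1/f − 1/u = 1/(65.20) − 1/(487) = 0.01534 − 0.002053 = 0.01328, so v = 75.3 cm.
The image is real, inverted and reduced, in front of the mirror.

75.3 cm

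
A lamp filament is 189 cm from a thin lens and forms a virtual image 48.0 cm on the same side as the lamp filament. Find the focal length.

f = -64.3 cm (diverging)

Virtual image ⇒ d_i = −48.0 cm.
1/f = 1/d_o + 1/d_i = 1/(189) + 1/(-48.0) = -0.01554, so f = -64.3 cm.
Since f is negative, the thin lens is diverging.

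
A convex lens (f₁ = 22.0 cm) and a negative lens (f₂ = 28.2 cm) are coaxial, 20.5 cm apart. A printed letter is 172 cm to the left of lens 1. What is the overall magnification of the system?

m = -0.176

Lens 1: 1/d_i1 = 1/(22.0) − 1/(172) = 0.03964, so d_i1 = 25.23 cm; m₁ = −d_i1/d_o1 = -0.1467.
d_o2 = 20.5 − (25.23) = -4.730 cm (virtual object).
f₂ = −28.2 cm (diverging).
Lens 2: 1/d_i2 = 1/(-28.2) − 1/(-4.730) = 0.1760, so d_i2 = 5.683 cm; m₂ = −d_i2/d_o2 = +1.202.
m = m₁·m₂ = (-0.1467)(+1.202) = -0.176.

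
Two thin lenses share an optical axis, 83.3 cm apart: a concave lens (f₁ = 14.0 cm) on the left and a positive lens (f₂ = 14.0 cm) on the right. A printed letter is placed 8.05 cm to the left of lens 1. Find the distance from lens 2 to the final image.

16.6 cm

Lens 1 is diverging, so f₁ = −14.0 cm.
Lens 1: 1/d_i1 = 1/f₁ − 1/d_o1 = 1/(-14.0) − 1/(8.05) = -0.1957, so d_i1 = -5.111 cm.
The intermediate image is 5.111 cm to the left of lens 1 (virtual), which is 83.3 − (-5.111) = 88.41 cm to the left of lens 2, so d_o2 = +88.41 cm.
Lens 2: 1/d_i2 = 1/f₂ − 1/d_o2 = 1/(14.0) − 1/(88.41) = 0.06012, so d_i2 = 16.6 cm.
The final image is real, 16.6 cm to the right of lens 2 (overall magnification ≈ -0.12).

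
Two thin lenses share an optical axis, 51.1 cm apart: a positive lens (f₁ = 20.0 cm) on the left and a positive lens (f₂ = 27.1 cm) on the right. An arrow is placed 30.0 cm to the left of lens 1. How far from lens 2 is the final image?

Lens 1: 1/d_i1 = 1/f₁ − 1/d_o1 = 1/(20.0) − 1/(30.0) = 0.01667, so d_i1 = 60.00 cm.
The intermediate image is 60.00 cm to the right of lens 1, which lies 8.900 cm to the right of lens 2 — a virtual object — so d_o2 = −8.900 cm.
Lens 2: 1/d_i2 = 1/f₂ − 1/d_o2 = 1/(27.1) − 1/(-8.900) = 0.1493, so d_i2 = 6.70 cm.
The final image is real, 6.70 cm to the right of lens 2 (overall magnification ≈ -1.5).

6.70 cm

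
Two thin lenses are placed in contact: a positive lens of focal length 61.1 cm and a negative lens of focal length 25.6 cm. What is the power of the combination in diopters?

P₁ = 1/f₁ = 1/(0.611 m) = +1.637 D; P₂ = 1/f₂ = 1/(-0.256 m) = -3.906 D.
For thin lenses in contact, P = P₁ + P₂ = (+1.637) + (-3.906) = -2.27 D.

P = -2.27 D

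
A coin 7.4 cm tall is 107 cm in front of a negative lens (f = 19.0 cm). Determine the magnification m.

m = +0.151

For a negative lens, f = -19.0 cm.
1/d_i = 1/f − 1/d_o = 1/(-19.00) − 1/(107) = -0.06198, so d_i = -16.13 cm.
m = −d_i/d_o = −(-16.13)/(107) = +0.151.
The image is virtual, upright and reduced, on the same side as the object.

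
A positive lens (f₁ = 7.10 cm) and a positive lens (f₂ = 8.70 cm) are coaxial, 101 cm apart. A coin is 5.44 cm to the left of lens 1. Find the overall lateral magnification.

m = -0.322

Lens 1: 1/d_i1 = 1/(7.10) − 1/(5.44) = -0.04298, so d_i1 = -23.27 cm; m₁ = −d_i1/d_o1 = +4.278.
d_o2 = 101 − (-23.27) = 124.3 cm.
Lens 2: 1/d_i2 = 1/(8.70) − 1/(124.3) = 0.1069, so d_i2 = 9.355 cm; m₂ = −d_i2/d_o2 = -0.07526.
m = m₁·m₂ = (+4.278)(-0.07526) = -0.322.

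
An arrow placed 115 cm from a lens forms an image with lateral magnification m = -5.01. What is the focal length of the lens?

f = 95.9 cm (converging)

m = −d_i/d_o ⇒ d_i = −m·d_o = −(-5.01)·(115) = 576.1 cm.
1/f = 1/d_o + 1/d_i = 1/(115) + 1/(576.1) = 0.01043, so f = 95.9 cm.
Since f is positive, the lens is converging.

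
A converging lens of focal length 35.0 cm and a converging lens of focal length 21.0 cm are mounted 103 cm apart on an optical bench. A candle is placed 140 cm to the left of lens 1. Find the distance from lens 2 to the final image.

33.5 cm

Lens 1: 1/d_i1 = 1/f₁ − 1/d_o1 = 1/(35.0) − 1/(140) = 0.02143, so d_i1 = 46.67 cm.
The intermediate image is 46.67 cm to the right of lens 1, which is 103 − (46.67) = 56.33 cm to the left of lens 2, so d_o2 = +56.33 cm.
Lens 2: 1/d_i2 = 1/f₂ − 1/d_o2 = 1/(21.0) − 1/(56.33) = 0.02987, so d_i2 = 33.5 cm.
The final image is real, 33.5 cm to the right of lens 2 (overall magnification ≈ 0.20).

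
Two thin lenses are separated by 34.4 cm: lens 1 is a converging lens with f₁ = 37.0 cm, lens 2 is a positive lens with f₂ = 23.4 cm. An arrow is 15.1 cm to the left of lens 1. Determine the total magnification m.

m = -1.08

Lens 1: 1/d_i1 = 1/(37.0) − 1/(15.1) = -0.03920, so d_i1 = -25.51 cm; m₁ = −d_i1/d_o1 = +1.689.
d_o2 = 34.4 − (-25.51) = 59.91 cm.
Lens 2: 1/d_i2 = 1/(23.4) − 1/(59.91) = 0.02604, so d_i2 = 38.40 cm; m₂ = −d_i2/d_o2 = -0.6409.
m = m₁·m₂ = (+1.689)(-0.6409) = -1.08.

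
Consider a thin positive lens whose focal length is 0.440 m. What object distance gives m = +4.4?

m = −d_i/d_o ⇒ d_i = −m·d_o.
1/f = 1/d_o + 1/d_i = 1/d_o − 1/(m·d_o) = (1 − 1/m)/d_o, so d_o = f(1 − 1/m) = (0.4400)(1 − 1/(+4.4)) = 0.340 m.

0.340 m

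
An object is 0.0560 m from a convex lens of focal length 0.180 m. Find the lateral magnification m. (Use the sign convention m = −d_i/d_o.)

m = +1.45

1/d_i = 1/f − 1/d_o = 1/(0.1800) − 1/(0.0560) = -12.30, so d_i = -0.08129 m.
m = −d_i/d_o = −(-0.08129)/(0.0560) = +1.45.
The image is virtual, upright and enlarged, on the same side as the object.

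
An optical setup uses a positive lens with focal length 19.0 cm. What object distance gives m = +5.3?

m = −d_i/d_o ⇒ d_i = −m·d_o.
1/f = 1/d_o + 1/d_i = 1/d_o − 1/(m·d_o) = (1 − 1/m)/d_o, so d_o = f(1 − 1/m) = (19.00)(1 − 1/(+5.3)) = 15.4 cm.

15.4 cm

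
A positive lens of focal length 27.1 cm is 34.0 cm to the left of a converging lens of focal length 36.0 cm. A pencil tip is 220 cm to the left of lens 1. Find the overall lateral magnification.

Lens 1: 1/d_i1 = 1/(27.1) − 1/(220) = 0.03235, so d_i1 = 30.91 cm; m₁ = −d_i1/d_o1 = -0.1405.
d_o2 = 34.0 − (30.91) = 3.090 cm.
Lens 2: 1/d_i2 = 1/(36.0) − 1/(3.090) = -0.2958, so d_i2 = -3.380 cm; m₂ = −d_i2/d_o2 = +1.094.
m = m₁·m₂ = (-0.1405)(+1.094) = -0.154.

m = -0.154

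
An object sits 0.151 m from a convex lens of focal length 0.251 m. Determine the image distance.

0.379 m

Thin-lens equation: 1/v = 1/f − 1/u = 1/(0.2510) − 1/(0.151) = 3.984 − 6.623 = -2.638, so v = -0.379 m.
The image is virtual, upright and enlarged, on the same side as the object.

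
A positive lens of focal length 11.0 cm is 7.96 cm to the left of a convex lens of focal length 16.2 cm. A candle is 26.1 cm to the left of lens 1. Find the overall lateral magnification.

m = -0.433

Lens 1: 1/d_i1 = 1/(11.0) − 1/(26.1) = 0.05259, so d_i1 = 19.01 cm; m₁ = −d_i1/d_o1 = -0.7284.
d_o2 = 7.96 − (19.01) = -11.05 cm (virtual object).
Lens 2: 1/d_i2 = 1/(16.2) − 1/(-11.05) = 0.1522, so d_i2 = 6.569 cm; m₂ = −d_i2/d_o2 = +0.5945.
m = m₁·m₂ = (-0.7284)(+0.5945) = -0.433.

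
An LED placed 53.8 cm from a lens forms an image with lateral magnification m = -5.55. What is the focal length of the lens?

f = 45.6 cm (converging)

m = −d_i/d_o ⇒ d_i = −m·d_o = −(-5.55)·(53.8) = 298.6 cm.
1/f = 1/d_o + 1/d_i = 1/(53.8) + 1/(298.6) = 0.02194, so f = 45.6 cm.
Since f is positive, the lens is converging.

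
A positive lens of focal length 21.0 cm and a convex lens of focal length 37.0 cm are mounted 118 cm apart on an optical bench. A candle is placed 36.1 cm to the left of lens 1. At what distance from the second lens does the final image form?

81.5 cm

Lens 1: 1/d_i1 = 1/f₁ − 1/d_o1 = 1/(21.0) − 1/(36.1) = 0.01992, so d_i1 = 50.21 cm.
The intermediate image is 50.21 cm to the right of lens 1, which is 118 − (50.21) = 67.79 cm to the left of lens 2, so d_o2 = +67.79 cm.
Lens 2: 1/d_i2 = 1/f₂ − 1/d_o2 = 1/(37.0) − 1/(67.79) = 0.01228, so d_i2 = 81.5 cm.
The final image is real, 81.5 cm to the right of lens 2 (overall magnification ≈ 1.7).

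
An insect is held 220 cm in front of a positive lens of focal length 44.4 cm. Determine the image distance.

55.6 cm

Thin-lens equation: 1/q = 1/f − 1/p = 1/(44.40) − 1/(220) = 0.02252 − 0.004545 = 0.01798, so q = 55.6 cm.
The image is real, inverted and reduced, on the far side of the lens.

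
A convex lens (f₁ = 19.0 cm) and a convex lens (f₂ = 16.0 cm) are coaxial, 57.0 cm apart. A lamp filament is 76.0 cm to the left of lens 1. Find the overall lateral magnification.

m = +0.340

Lens 1: 1/d_i1 = 1/(19.0) − 1/(76.0) = 0.03947, so d_i1 = 25.33 cm; m₁ = −d_i1/d_o1 = -0.3333.
d_o2 = 57.0 − (25.33) = 31.67 cm.
Lens 2: 1/d_i2 = 1/(16.0) − 1/(31.67) = 0.03092, so d_i2 = 32.34 cm; m₂ = −d_i2/d_o2 = -1.021.
m = m₁·m₂ = (-0.3333)(-1.021) = +0.340.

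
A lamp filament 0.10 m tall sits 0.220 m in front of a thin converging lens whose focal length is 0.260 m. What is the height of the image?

0.650 m

1/d_i = 1/f − 1/d_o = 1/(0.2600) − 1/(0.220) = -0.6993, so d_i = -1.430 m.
m = −d_i/d_o = +6.500.
|h_i| = |m|·h_o = 6.500 × 0.10 = 0.650 m. The image is virtual, upright and enlarged, on the same side as the object.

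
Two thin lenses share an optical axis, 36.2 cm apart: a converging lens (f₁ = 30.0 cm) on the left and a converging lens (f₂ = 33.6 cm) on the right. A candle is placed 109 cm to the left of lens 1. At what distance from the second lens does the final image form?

4.50 cm

Lens 1: 1/d_i1 = 1/f₁ − 1/d_o1 = 1/(30.0) − 1/(109) = 0.02416, so d_i1 = 41.39 cm.
The intermediate image is 41.39 cm to the right of lens 1, which lies 5.190 cm to the right of lens 2 — a virtual object — so d_o2 = −5.190 cm.
Lens 2: 1/d_i2 = 1/f₂ − 1/d_o2 = 1/(33.6) − 1/(-5.190) = 0.2224, so d_i2 = 4.50 cm.
The final image is real, 4.50 cm to the right of lens 2 (overall magnification ≈ -0.33).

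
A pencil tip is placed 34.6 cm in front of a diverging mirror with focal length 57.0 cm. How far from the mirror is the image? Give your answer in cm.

21.5 cm

For a diverging mirror, f = -57.0 cm.
Mirror equation: 1/q = 1/f − 1/p = 1/(-57.00) − 1/(34.6) = -0.01754 − 0.02890 = -0.04645, so q = -21.5 cm.
The image is virtual, upright and reduced, behind the mirror.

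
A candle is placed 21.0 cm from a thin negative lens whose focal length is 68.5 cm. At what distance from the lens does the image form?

16.1 cm

For a negative lens, f = -68.5 cm.
Thin-lens equation: 1/s_i = 1/f − 1/s_o = 1/(-68.50) − 1/(21.0) = -0.01460 − 0.04762 = -0.06222, so s_i = -16.1 cm.
The image is virtual, upright and reduced, on the same side as the object.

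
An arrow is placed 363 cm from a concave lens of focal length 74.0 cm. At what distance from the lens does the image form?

For a concave lens, f = -74.0 cm.
Lens equation: 1/q = 1/f − 1/p = 1/(-74.00) − 1/(363) = -0.01351 − 0.002755 = -0.01627, so q = -61.5 cm.
The image is virtual, upright and reduced, on the same side as the object.

61.5 cm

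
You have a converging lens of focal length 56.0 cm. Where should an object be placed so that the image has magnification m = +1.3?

m = −d_i/d_o ⇒ d_i = −m·d_o.
1/f = 1/d_o + 1/d_i = 1/d_o − 1/(m·d_o) = (1 − 1/m)/d_o, so d_o = f(1 − 1/m) = (56.00)(1 − 1/(+1.3)) = 12.9 cm.

12.9 cm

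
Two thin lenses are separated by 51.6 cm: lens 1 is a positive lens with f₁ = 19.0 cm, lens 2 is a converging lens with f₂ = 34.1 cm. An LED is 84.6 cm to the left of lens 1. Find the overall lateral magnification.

m = -1.41

Lens 1: 1/d_i1 = 1/(19.0) − 1/(84.6) = 0.04081, so d_i1 = 24.50 cm; m₁ = −d_i1/d_o1 = -0.2896.
d_o2 = 51.6 − (24.50) = 27.10 cm.
Lens 2: 1/d_i2 = 1/(34.1) − 1/(27.10) = -0.007575, so d_i2 = -132.0 cm; m₂ = −d_i2/d_o2 = +4.871.
m = m₁·m₂ = (-0.2896)(+4.871) = -1.41.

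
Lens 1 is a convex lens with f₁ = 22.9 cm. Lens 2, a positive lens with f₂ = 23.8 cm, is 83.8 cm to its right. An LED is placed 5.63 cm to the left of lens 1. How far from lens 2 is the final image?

32.2 cm

Lens 1: 1/d_i1 = 1/f₁ − 1/d_o1 = 1/(22.9) − 1/(5.63) = -0.1340, so d_i1 = -7.465 cm.
The intermediate image is 7.465 cm to the left of lens 1 (virtual), which is 83.8 − (-7.465) = 91.27 cm to the left of lens 2, so d_o2 = +91.27 cm.
Lens 2: 1/d_i2 = 1/f₂ − 1/d_o2 = 1/(23.8) − 1/(91.27) = 0.03106, so d_i2 = 32.2 cm.
The final image is real, 32.2 cm to the right of lens 2 (overall magnification ≈ -0.47).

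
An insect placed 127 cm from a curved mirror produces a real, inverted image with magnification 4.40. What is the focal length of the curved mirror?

m = −d_i/d_o ⇒ d_i = −m·d_o = −(-4.40)·(127) = 558.8 cm.
1/f = 1/d_o + 1/d_i = 1/(127) + 1/(558.8) = 0.009664, so f = 103 cm.
Since f is positive, the curved mirror is concave.

f = 103 cm (concave)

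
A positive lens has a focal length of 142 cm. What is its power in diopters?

f = 142 cm = 1.42 m.
P = 1/f = 1/(1.42 m) = +0.704 D.

P = +0.704 D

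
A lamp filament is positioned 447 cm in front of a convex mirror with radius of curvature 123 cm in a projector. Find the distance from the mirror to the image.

f = R/2 = 123/2 = 61.50 cm; for a convex mirror, f = -61.50 cm.
Mirror equation: 1/q = 1/f − 1/p = 1/(-61.50) − 1/(447) = -0.01626 − 0.002237 = -0.01850, so q = -54.1 cm.
The image is virtual, upright and reduced, behind the mirror.

54.1 cm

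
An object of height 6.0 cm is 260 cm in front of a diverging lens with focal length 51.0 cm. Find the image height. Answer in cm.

0.984 cm

For a diverging lens, f = -51.0 cm.
1/d_i = 1/f − 1/d_o = 1/(-51.00) − 1/(260) = -0.02345, so d_i = -42.64 cm.
m = −d_i/d_o = +0.1640.
|h_i| = |m|·h_o = 0.1640 × 6.0 = 0.984 cm. The image is virtual, upright and reduced, on the same side as the object.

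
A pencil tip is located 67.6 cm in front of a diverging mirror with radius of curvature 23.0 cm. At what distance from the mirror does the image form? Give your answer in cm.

9.83 cm

f = R/2 = 23.0/2 = 11.50 cm; for a diverging mirror, f = -11.50 cm.
Mirror equation: 1/s_i = 1/f − 1/s_o = 1/(-11.50) − 1/(67.6) = -0.08696 − 0.01479 = -0.1017, so s_i = -9.83 cm.
The image is virtual, upright and reduced, behind the mirror.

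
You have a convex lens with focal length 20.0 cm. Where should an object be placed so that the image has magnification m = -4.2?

m = −d_i/d_o ⇒ d_i = −m·d_o.
1/f = 1/d_o + 1/d_i = 1/d_o − 1/(m·d_o) = (1 − 1/m)/d_o, so d_o = f(1 − 1/m) = (20.00)(1 − 1/(-4.2)) = 24.8 cm.

24.8 cm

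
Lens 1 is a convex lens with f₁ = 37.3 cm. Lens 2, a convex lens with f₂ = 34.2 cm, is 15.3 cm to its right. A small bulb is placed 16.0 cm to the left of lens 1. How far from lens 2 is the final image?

Lens 1: 1/d_i1 = 1/f₁ − 1/d_o1 = 1/(37.3) − 1/(16.0) = -0.03569, so d_i1 = -28.02 cm.
The intermediate image is 28.02 cm to the left of lens 1 (virtual), which is 15.3 − (-28.02) = 43.32 cm to the left of lens 2, so d_o2 = +43.32 cm.
Lens 2: 1/d_i2 = 1/f₂ − 1/d_o2 = 1/(34.2) − 1/(43.32) = 0.006156, so d_i2 = 162 cm.
The final image is real, 162 cm to the right of lens 2 (overall magnification ≈ -6.6).

162 cm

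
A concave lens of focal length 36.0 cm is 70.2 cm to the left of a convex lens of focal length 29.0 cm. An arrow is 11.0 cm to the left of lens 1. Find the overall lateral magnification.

f₁ = −36.0 cm (diverging).
Lens 1: 1/d_i1 = 1/(-36.0) − 1/(11.0) = -0.1187, so d_i1 = -8.426 cm; m₁ = −d_i1/d_o1 = +0.7660.
d_o2 = 70.2 − (-8.426) = 78.63 cm.
Lens 2: 1/d_i2 = 1/(29.0) − 1/(78.63) = 0.02176, so d_i2 = 45.95 cm; m₂ = −d_i2/d_o2 = -0.5843.
m = m₁·m₂ = (+0.7660)(-0.5843) = -0.448.

m = -0.448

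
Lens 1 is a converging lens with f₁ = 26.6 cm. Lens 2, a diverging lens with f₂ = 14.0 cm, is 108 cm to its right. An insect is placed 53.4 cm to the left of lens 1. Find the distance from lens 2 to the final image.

Lens 1: 1/d_i1 = 1/f₁ − 1/d_o1 = 1/(26.6) − 1/(53.4) = 0.01887, so d_i1 = 53.00 cm.
The intermediate image is 53.00 cm to the right of lens 1, which is 108 − (53.00) = 55.00 cm to the left of lens 2, so d_o2 = +55.00 cm.
Lens 2 is diverging, so f₂ = −14.0 cm.
Lens 2: 1/d_i2 = 1/f₂ − 1/d_o2 = 1/(-14.0) − 1/(55.00) = -0.08961, so d_i2 = -11.2 cm.
The final image is virtual, 11.2 cm to the left of lens 2 (overall magnification ≈ -0.20).

11.2 cm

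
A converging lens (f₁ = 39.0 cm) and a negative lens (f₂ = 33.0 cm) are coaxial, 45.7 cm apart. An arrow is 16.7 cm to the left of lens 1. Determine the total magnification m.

Lens 1: 1/d_i1 = 1/(39.0) − 1/(16.7) = -0.03424, so d_i1 = -29.21 cm; m₁ = −d_i1/d_o1 = +1.749.
d_o2 = 45.7 − (-29.21) = 74.91 cm.
f₂ = −33.0 cm (diverging).
Lens 2: 1/d_i2 = 1/(-33.0) − 1/(74.91) = -0.04365, so d_i2 = -22.91 cm; m₂ = −d_i2/d_o2 = +0.3058.
m = m₁·m₂ = (+1.749)(+0.3058) = +0.535.

m = +0.535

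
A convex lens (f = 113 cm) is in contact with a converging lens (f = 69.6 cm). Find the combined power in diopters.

P₁ = 1/f₁ = 1/(1.13 m) = +0.8850 D; P₂ = 1/f₂ = 1/(0.696 m) = +1.437 D.
For thin lenses in contact, P = P₁ + P₂ = (+0.8850) + (+1.437) = +2.32 D.

P = +2.32 D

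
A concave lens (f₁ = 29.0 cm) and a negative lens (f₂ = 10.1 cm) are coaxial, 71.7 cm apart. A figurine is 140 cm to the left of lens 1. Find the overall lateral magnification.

m = +0.0164

f₁ = −29.0 cm (diverging).
Lens 1: 1/d_i1 = 1/(-29.0) − 1/(140) = -0.04163, so d_i1 = -24.02 cm; m₁ = −d_i1/d_o1 = +0.1716.
d_o2 = 71.7 − (-24.02) = 95.72 cm.
f₂ = −10.1 cm (diverging).
Lens 2: 1/d_i2 = 1/(-10.1) − 1/(95.72) = -0.1095, so d_i2 = -9.136 cm; m₂ = −d_i2/d_o2 = +0.09545.
m = m₁·m₂ = (+0.1716)(+0.09545) = +0.0164.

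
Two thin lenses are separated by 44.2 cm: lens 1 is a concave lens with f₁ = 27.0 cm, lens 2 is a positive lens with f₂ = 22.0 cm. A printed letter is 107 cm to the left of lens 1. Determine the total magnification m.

f₁ = −27.0 cm (diverging).
Lens 1: 1/d_i1 = 1/(-27.0) − 1/(107) = -0.04638, so d_i1 = -21.56 cm; m₁ = −d_i1/d_o1 = +0.2015.
d_o2 = 44.2 − (-21.56) = 65.76 cm.
Lens 2: 1/d_i2 = 1/(22.0) − 1/(65.76) = 0.03025, so d_i2 = 33.06 cm; m₂ = −d_i2/d_o2 = -0.5027.
m = m₁·m₂ = (+0.2015)(-0.5027) = -0.101.

m = -0.101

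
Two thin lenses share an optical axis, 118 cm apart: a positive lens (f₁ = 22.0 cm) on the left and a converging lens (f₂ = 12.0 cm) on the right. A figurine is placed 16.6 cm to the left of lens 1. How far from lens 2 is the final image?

Lens 1: 1/d_i1 = 1/f₁ − 1/d_o1 = 1/(22.0) − 1/(16.6) = -0.01479, so d_i1 = -67.63 cm.
The intermediate image is 67.63 cm to the left of lens 1 (virtual), which is 118 − (-67.63) = 185.6 cm to the left of lens 2, so d_o2 = +185.6 cm.
Lens 2: 1/d_i2 = 1/f₂ − 1/d_o2 = 1/(12.0) − 1/(185.6) = 0.07795, so d_i2 = 12.8 cm.
The final image is real, 12.8 cm to the right of lens 2 (overall magnification ≈ -0.28).

12.8 cm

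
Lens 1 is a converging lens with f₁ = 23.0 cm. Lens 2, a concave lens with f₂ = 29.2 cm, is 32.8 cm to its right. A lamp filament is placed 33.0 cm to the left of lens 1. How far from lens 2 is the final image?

90.5 cm

Lens 1: 1/d_i1 = 1/f₁ − 1/d_o1 = 1/(23.0) − 1/(33.0) = 0.01318, so d_i1 = 75.90 cm.
The intermediate image is 75.90 cm to the right of lens 1, which lies 43.10 cm to the right of lens 2 — a virtual object — so d_o2 = −43.10 cm.
Lens 2 is diverging, so f₂ = −29.2 cm.
Lens 2: 1/d_i2 = 1/f₂ − 1/d_o2 = 1/(-29.2) − 1/(-43.10) = -0.01104, so d_i2 = -90.5 cm.
The final image is virtual, 90.5 cm to the left of lens 2 (overall magnification ≈ 4.8).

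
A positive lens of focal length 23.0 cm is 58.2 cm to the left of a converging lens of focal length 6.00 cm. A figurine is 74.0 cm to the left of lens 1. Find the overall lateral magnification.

Lens 1: 1/d_i1 = 1/(23.0) − 1/(74.0) = 0.02996, so d_i1 = 33.37 cm; m₁ = −d_i1/d_o1 = -0.4509.
d_o2 = 58.2 − (33.37) = 24.83 cm.
Lens 2: 1/d_i2 = 1/(6.00) − 1/(24.83) = 0.1264, so d_i2 = 7.912 cm; m₂ = −d_i2/d_o2 = -0.3186.
m = m₁·m₂ = (-0.4509)(-0.3186) = +0.144.

m = +0.144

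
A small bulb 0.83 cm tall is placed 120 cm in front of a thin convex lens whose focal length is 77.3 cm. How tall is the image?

1.50 cm

1/d_i = 1/f − 1/d_o = 1/(77.30) − 1/(120) = 0.004603, so d_i = 217.2 cm.
m = −d_i/d_o = -1.810.
|h_i| = |m|·h_o = 1.810 × 0.83 = 1.50 cm. The image is real, inverted and enlarged, on the far side of the lens.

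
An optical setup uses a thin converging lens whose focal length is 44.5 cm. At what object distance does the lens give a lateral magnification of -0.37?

m = −d_i/d_o ⇒ d_i = −m·d_o.
1/f = 1/d_o + 1/d_i = 1/d_o − 1/(m·d_o) = (1 − 1/m)/d_o, so d_o = f(1 − 1/m) = (44.50)(1 − 1/(-0.37)) = 165 cm.

165 cm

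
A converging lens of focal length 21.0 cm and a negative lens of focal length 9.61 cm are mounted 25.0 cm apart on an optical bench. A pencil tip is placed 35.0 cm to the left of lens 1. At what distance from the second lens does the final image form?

14.8 cm

Lens 1: 1/d_i1 = 1/f₁ − 1/d_o1 = 1/(21.0) − 1/(35.0) = 0.01905, so d_i1 = 52.50 cm.
The intermediate image is 52.50 cm to the right of lens 1, which lies 27.50 cm to the right of lens 2 — a virtual object — so d_o2 = −27.50 cm.
Lens 2 is diverging, so f₂ = −9.61 cm.
Lens 2: 1/d_i2 = 1/f₂ − 1/d_o2 = 1/(-9.61) − 1/(-27.50) = -0.06769, so d_i2 = -14.8 cm.
The final image is virtual, 14.8 cm to the left of lens 2 (overall magnification ≈ 0.81).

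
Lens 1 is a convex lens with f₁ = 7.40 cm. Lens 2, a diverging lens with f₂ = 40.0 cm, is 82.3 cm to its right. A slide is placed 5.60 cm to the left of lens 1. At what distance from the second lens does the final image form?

Lens 1: 1/d_i1 = 1/f₁ − 1/d_o1 = 1/(7.40) − 1/(5.60) = -0.04344, so d_i1 = -23.02 cm.
The intermediate image is 23.02 cm to the left of lens 1 (virtual), which is 82.3 − (-23.02) = 105.3 cm to the left of lens 2, so d_o2 = +105.3 cm.
Lens 2 is diverging, so f₂ = −40.0 cm.
Lens 2: 1/d_i2 = 1/f₂ − 1/d_o2 = 1/(-40.0) − 1/(105.3) = -0.03450, so d_i2 = -29.0 cm.
The final image is virtual, 29.0 cm to the left of lens 2 (overall magnification ≈ 1.1).

29.0 cm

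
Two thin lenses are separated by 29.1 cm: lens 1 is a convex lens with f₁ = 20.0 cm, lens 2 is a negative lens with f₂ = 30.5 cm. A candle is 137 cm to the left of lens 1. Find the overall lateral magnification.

m = -0.144

Lens 1: 1/d_i1 = 1/(20.0) − 1/(137) = 0.04270, so d_i1 = 23.42 cm; m₁ = −d_i1/d_o1 = -0.1709.
d_o2 = 29.1 − (23.42) = 5.680 cm.
f₂ = −30.5 cm (diverging).
Lens 2: 1/d_i2 = 1/(-30.5) − 1/(5.680) = -0.2088, so d_i2 = -4.788 cm; m₂ = −d_i2/d_o2 = +0.8430.
m = m₁·m₂ = (-0.1709)(+0.8430) = -0.144.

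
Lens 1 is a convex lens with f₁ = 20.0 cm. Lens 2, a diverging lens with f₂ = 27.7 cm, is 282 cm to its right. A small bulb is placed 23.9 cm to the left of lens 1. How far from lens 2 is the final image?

Lens 1: 1/d_i1 = 1/f₁ − 1/d_o1 = 1/(20.0) − 1/(23.9) = 0.008159, so d_i1 = 122.6 cm.
The intermediate image is 122.6 cm to the right of lens 1, which is 282 − (122.6) = 159.4 cm to the left of lens 2, so d_o2 = +159.4 cm.
Lens 2 is diverging, so f₂ = −27.7 cm.
Lens 2: 1/d_i2 = 1/f₂ − 1/d_o2 = 1/(-27.7) − 1/(159.4) = -0.04237, so d_i2 = -23.6 cm.
The final image is virtual, 23.6 cm to the left of lens 2 (overall magnification ≈ -0.76).

23.6 cm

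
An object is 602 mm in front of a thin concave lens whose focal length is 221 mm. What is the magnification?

m = +0.269

For a concave lens, f = -221 mm.
1/d_i = 1/f − 1/d_o = 1/(-221.0) − 1/(602) = -0.006186, so d_i = -161.7 mm.
m = −d_i/d_o = −(-161.7)/(602) = +0.269.
The image is virtual, upright and reduced, on the same side as the object.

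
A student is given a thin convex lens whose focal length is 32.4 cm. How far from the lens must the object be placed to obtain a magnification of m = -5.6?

38.2 cm

m = −d_i/d_o ⇒ d_i = −m·d_o.
1/f = 1/d_o + 1/d_i = 1/d_o − 1/(m·d_o) = (1 − 1/m)/d_o, so d_o = f(1 − 1/m) = (32.40)(1 − 1/(-5.6)) = 38.2 cm.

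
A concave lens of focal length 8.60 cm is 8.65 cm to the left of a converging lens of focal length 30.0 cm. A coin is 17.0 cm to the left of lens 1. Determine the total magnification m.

f₁ = −8.60 cm (diverging).
Lens 1: 1/d_i1 = 1/(-8.60) − 1/(17.0) = -0.1751, so d_i1 = -5.711 cm; m₁ = −d_i1/d_o1 = +0.3359.
d_o2 = 8.65 − (-5.711) = 14.36 cm.
Lens 2: 1/d_i2 = 1/(30.0) − 1/(14.36) = -0.03630, so d_i2 = -27.54 cm; m₂ = −d_i2/d_o2 = +1.918.
m = m₁·m₂ = (+0.3359)(+1.918) = +0.644.

m = +0.644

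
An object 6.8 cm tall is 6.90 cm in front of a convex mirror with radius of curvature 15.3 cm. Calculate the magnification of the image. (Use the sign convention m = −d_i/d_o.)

m = +0.526

f = R/2 = 15.3/2 = 7.650 cm; for a convex mirror, f = -7.650 cm.
1/d_i = 1/f − 1/d_o = 1/(-7.650) − 1/(6.90) = -0.2756, so d_i = -3.628 cm.
m = −d_i/d_o = −(-3.628)/(6.90) = +0.526.
The image is virtual, upright and reduced, behind the mirror.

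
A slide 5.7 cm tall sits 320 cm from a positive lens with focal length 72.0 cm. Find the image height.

1.65 cm

1/d_i = 1/f − 1/d_o = 1/(72.00) − 1/(320) = 0.01076, so d_i = 92.90 cm.
m = −d_i/d_o = -0.2903.
|h_i| = |m|·h_o = 0.2903 × 5.7 = 1.65 cm. The image is real, inverted and reduced, on the far side of the lens.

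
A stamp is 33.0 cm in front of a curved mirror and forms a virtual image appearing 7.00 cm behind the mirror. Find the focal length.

f = -8.88 cm (convex)

Virtual image ⇒ d_i = −7.00 cm.
1/f = 1/d_o + 1/d_i = 1/(33.0) + 1/(-7.00) = -0.1126, so f = -8.88 cm.
Since f is negative, the curved mirror is convex.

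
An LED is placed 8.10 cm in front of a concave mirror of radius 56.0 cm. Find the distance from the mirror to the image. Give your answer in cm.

11.4 cm

f = R/2 = 56.0/2 = 28.00 cm.
Mirror equation: 1/v = 1/f − 1/u = 1/(28.00) − 1/(8.10) = 0.03571 − 0.1235 = -0.08774, so v = -11.4 cm.
The image is virtual, upright and enlarged, behind the mirror.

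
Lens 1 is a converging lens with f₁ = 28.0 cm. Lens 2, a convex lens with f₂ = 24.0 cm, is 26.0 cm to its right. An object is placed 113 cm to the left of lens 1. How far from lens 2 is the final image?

Lens 1: 1/d_i1 = 1/f₁ − 1/d_o1 = 1/(28.0) − 1/(113) = 0.02686, so d_i1 = 37.22 cm.
The intermediate image is 37.22 cm to the right of lens 1, which lies 11.22 cm to the right of lens 2 — a virtual object — so d_o2 = −11.22 cm.
Lens 2: 1/d_i2 = 1/f₂ − 1/d_o2 = 1/(24.0) − 1/(-11.22) = 0.1308, so d_i2 = 7.65 cm.
The final image is real, 7.65 cm to the right of lens 2 (overall magnification ≈ -0.22).

7.65 cm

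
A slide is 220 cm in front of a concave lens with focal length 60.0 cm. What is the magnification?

m = +0.214

For a concave lens, f = -60.0 cm.
1/d_i = 1/f − 1/d_o = 1/(-60.00) − 1/(220) = -0.02121, so d_i = -47.14 cm.
m = −d_i/d_o = −(-47.14)/(220) = +0.214.
The image is virtual, upright and reduced, on the same side as the object.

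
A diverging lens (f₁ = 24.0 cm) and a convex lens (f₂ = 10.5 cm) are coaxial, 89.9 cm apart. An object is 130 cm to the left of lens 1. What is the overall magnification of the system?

f₁ = −24.0 cm (diverging).
Lens 1: 1/d_i1 = 1/(-24.0) − 1/(130) = -0.04936, so d_i1 = -20.26 cm; m₁ = −d_i1/d_o1 = +0.1558.
d_o2 = 89.9 − (-20.26) = 110.2 cm.
Lens 2: 1/d_i2 = 1/(10.5) − 1/(110.2) = 0.08616, so d_i2 = 11.61 cm; m₂ = −d_i2/d_o2 = -0.1053.
m = m₁·m₂ = (+0.1558)(-0.1053) = -0.0164.

m = -0.0164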